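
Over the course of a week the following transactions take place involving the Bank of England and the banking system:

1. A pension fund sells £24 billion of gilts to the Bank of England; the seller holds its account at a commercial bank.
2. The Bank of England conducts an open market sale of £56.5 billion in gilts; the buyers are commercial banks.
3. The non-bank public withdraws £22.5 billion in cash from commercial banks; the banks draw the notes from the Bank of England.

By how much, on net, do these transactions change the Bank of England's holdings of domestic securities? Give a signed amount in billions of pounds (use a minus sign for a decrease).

-£32.5 billion

Asset purchase (from non-banks) £24 billion: securities added to the Bank of England's portfolio → +£24B.
OMO sale (to banks) £56.5 billion: securities removed from the Bank of England's portfolio → −£56.5B.
Currency withdrawal £22.5 billion: the Bank of England's securities portfolio is untouched → 0.
Net: 24 − 56.5 + 0 = -£32.5 billion.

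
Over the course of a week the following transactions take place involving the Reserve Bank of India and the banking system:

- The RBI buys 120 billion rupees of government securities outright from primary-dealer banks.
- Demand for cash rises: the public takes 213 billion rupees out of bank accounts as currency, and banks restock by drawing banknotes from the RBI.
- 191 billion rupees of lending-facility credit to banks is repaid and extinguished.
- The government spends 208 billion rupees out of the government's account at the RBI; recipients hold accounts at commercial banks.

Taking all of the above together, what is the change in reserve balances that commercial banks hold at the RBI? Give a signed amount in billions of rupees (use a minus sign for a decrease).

OMO purchase (from banks) 120 billion rupees: the RBI pays by crediting reserve accounts → +120B.
Currency withdrawal 213 billion rupees: banks swap reserves for currency → −213B.
Discount-window repayment 191 billion rupees: repayment is debited from reserves → −191B.
Government spending 208 billion rupees: government payments flow into bank reserve accounts → +208B.
Net: 120 − 213 − 191 + 208 = -76 billion.

-76 billion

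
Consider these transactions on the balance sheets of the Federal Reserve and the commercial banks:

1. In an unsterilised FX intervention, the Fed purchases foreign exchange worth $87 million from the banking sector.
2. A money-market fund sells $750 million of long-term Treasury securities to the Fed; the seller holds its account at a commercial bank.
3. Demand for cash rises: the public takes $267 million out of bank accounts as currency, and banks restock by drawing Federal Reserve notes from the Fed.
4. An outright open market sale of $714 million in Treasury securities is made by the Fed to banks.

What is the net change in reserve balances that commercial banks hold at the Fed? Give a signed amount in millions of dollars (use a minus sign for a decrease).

-$144 million

Fed balance sheet:
  Assets:      Securities +$36M, Foreign assets +$87M
  Liabilities: Bank reserves −$144M, Currency in circulation +$267M
So the change in reserve balances that commercial banks hold at the Fed is -$144 million.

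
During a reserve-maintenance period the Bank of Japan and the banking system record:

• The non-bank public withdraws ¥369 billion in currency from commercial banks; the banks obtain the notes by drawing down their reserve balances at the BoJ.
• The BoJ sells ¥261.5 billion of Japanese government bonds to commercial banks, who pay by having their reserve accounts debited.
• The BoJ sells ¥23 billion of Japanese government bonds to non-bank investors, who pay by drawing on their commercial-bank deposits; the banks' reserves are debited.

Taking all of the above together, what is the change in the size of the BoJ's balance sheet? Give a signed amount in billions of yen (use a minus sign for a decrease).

BoJ balance sheet:
  Assets:      Securities −¥284.5B
  Liabilities: Bank reserves −¥653.5B, Currency in circulation +¥369B
Commercial banking system:
  Assets:      Reserves at CB −¥653.5B, Securities +¥261.5B
  Liabilities: Checkable deposits −¥392B
Change in total BoJ assets = -¥284.5 billion.

-¥284.5 billion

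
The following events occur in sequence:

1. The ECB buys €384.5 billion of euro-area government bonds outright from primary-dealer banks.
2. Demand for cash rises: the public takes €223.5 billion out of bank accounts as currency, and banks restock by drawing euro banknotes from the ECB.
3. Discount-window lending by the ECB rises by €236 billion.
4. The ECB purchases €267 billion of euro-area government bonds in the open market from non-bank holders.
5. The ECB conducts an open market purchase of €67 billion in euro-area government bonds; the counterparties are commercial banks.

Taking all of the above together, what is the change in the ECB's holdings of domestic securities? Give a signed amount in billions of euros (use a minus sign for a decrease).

+€718.5 billion

OMO purchase (from banks) €384.5 billion: securities added to the ECB's portfolio → +€384.5B.
Currency withdrawal €223.5 billion: the ECB's securities portfolio is untouched → 0.
Discount-window loan €236 billion: the ECB's securities portfolio is untouched → 0.
Asset purchase (from non-banks) €267 billion: securities added to the ECB's portfolio → +€267B.
OMO purchase (from banks) €67 billion: securities added to the ECB's portfolio → +€67B.
Net: 384.5 + 0 + 0 + 267 + 67 = +€718.5 billion.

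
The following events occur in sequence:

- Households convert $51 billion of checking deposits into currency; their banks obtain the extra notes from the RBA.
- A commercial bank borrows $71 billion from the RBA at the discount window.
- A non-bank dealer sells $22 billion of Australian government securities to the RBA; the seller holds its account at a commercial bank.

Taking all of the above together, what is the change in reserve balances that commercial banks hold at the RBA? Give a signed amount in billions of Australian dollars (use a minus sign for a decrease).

Currency withdrawal $51 billion: banks swap reserves for currency → −$51B.
Discount-window loan $71 billion: the loan is credited to the bank's reserve account → +$71B.
Asset purchase (from non-banks) $22 billion: the RBA pays by crediting reserve accounts → +$22B.
Net: −51 + 71 + 22 = +$42 billion.

+$42 billion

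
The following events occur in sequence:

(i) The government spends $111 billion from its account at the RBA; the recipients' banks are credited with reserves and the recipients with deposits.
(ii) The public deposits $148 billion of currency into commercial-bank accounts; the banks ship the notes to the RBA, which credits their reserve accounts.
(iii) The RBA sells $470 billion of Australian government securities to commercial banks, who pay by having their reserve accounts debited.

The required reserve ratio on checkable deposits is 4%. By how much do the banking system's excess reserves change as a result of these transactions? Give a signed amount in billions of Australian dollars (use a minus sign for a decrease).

-$221.36 billion

Government spending $111 billion: reserves +$111B, deposits +$111B.
Currency deposit $148 billion: reserves +$148B, deposits +$148B.
OMO sale (to banks) $470 billion: reserves −$470B, deposits 0.
Totals: Δreserves = −$211B, Δdeposits = +$259B.
Δrequired reserves = 4% × +$259B = +$10.36B.
Δexcess reserves = Δreserves − Δrequired = −$211B − (+$10.36B) = -$221.36 billion.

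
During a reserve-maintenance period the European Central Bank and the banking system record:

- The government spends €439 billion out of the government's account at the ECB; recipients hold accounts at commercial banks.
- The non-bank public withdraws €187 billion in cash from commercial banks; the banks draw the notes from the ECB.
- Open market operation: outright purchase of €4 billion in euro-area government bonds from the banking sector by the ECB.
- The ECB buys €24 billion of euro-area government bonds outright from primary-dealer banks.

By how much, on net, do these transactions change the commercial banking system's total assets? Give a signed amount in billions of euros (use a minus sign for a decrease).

Government spending €439 billion: bank balance sheets expand → +€439B.
Currency withdrawal €187 billion: bank balance sheets shrink → −€187B.
OMO purchase (from banks) €4 billion: just an asset swap on bank balance sheets → 0.
OMO purchase (from banks) €24 billion: just an asset swap on bank balance sheets → 0.
Net: 439 − 187 + 0 + 0 = +€252 billion.

+€252 billion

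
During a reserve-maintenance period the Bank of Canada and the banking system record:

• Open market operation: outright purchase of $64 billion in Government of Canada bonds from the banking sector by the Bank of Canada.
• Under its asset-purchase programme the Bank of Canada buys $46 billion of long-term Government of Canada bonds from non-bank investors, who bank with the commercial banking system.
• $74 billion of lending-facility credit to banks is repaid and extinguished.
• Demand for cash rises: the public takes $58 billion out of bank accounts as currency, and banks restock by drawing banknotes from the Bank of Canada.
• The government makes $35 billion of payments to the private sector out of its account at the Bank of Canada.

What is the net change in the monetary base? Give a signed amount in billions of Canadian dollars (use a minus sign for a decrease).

+$71 billion

Bank of Canada balance sheet:
  Assets:      Securities +$110B, Loans to banks −$74B
  Liabilities: Bank reserves +$13B, Currency in circulation +$58B, Government deposits −$35B
Commercial banking system:
  Assets:      Reserves at CB +$13B, Securities −$64B
  Liabilities: Checkable deposits +$23B, Borrowings from CB −$74B
Monetary base = currency + reserves: +$58B + (+$13B) = +$71 billion.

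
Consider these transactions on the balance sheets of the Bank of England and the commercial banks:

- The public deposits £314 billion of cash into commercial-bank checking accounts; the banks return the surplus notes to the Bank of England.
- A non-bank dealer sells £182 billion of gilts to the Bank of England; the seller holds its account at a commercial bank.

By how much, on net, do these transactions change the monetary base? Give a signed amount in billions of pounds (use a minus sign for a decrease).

Bank of England balance sheet:
  Assets:      Securities +£182B
  Liabilities: Bank reserves +£496B, Currency in circulation −£314B
Monetary base = currency + reserves: −£314B + (+£496B) = +£182 billion.

+£182 billion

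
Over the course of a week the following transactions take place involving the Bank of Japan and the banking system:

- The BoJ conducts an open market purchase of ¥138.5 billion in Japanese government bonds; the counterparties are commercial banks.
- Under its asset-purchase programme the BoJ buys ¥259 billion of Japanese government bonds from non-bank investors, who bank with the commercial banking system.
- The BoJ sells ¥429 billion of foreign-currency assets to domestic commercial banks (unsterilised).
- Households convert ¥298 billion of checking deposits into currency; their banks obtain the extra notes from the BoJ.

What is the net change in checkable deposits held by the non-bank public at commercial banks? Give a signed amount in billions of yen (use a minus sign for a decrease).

BoJ balance sheet:
  Assets:      Securities +¥397.5B, Foreign assets −¥429B
  Liabilities: Bank reserves −¥329.5B, Currency in circulation +¥298B
Commercial banking system:
  Assets:      Reserves at CB −¥329.5B, Securities −¥138.5B, Foreign assets +¥429B
  Liabilities: Checkable deposits −¥39B
So the change in checkable deposits held by the non-bank public at commercial banks is -¥39 billion.

-¥39 billion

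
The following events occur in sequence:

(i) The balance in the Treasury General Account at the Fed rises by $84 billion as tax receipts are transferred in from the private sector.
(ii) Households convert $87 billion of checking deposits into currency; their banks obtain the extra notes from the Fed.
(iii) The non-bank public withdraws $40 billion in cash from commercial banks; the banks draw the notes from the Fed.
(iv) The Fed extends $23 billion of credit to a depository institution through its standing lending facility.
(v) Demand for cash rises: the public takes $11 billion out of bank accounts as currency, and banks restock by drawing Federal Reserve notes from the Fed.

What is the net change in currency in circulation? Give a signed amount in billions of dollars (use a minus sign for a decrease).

+$138 billion

Fed balance sheet:
  Assets:      Loans to banks +$23B
  Liabilities: Bank reserves −$199B, Currency in circulation +$138B, Government deposits +$84B
So the change in currency in circulation is +$138 billion.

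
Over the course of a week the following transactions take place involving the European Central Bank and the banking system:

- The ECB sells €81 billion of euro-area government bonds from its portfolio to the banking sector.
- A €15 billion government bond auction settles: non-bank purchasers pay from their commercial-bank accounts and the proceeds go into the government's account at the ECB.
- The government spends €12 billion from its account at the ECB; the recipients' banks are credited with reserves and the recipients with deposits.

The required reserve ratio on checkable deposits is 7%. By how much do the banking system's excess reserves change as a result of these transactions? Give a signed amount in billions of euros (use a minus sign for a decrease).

-€83.79 billion

OMO sale (to banks) €81 billion: reserves −€81B, deposits 0.
Government account inflow €15 billion: reserves −€15B, deposits −€15B.
Government spending €12 billion: reserves +€12B, deposits +€12B.
Totals: Δreserves = −€84B, Δdeposits = −€3B.
Δrequired reserves = 7% × −€3B = −€0.21B.
Δexcess reserves = Δreserves − Δrequired = −€84B − (−€0.21B) = -€83.79 billion.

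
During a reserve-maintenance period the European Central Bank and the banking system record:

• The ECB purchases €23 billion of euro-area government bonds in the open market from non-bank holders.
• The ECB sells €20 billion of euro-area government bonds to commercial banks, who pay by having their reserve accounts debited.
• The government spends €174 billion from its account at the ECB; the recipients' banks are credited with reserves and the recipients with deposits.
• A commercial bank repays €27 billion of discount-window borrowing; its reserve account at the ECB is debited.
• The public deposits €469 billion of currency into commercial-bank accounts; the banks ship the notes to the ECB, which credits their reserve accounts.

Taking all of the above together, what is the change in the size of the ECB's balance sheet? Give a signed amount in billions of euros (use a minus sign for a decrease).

ECB balance sheet:
  Assets:      Securities +€3B, Loans to banks −€27B
  Liabilities: Bank reserves +€619B, Currency in circulation −€469B, Government deposits −€174B
Commercial banking system:
  Assets:      Reserves at CB +€619B, Securities +€20B
  Liabilities: Checkable deposits +€666B, Borrowings from CB −€27B
Change in total ECB assets = -€24 billion.

-€24 billion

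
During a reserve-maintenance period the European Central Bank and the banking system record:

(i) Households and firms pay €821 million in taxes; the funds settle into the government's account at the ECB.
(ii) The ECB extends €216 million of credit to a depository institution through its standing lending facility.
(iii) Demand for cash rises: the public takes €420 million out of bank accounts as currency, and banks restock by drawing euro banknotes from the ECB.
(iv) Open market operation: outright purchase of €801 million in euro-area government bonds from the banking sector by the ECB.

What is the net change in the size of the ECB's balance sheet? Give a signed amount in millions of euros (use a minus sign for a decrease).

Government account inflow €821 million: only the composition of liabilities changes → 0.
Discount-window loan €216 million: an ECB asset is acquired → +€216M.
Currency withdrawal €420 million: only the composition of liabilities changes → 0.
OMO purchase (from banks) €801 million: an ECB asset is acquired → +€801M.
Net: 0 + 216 + 0 + 801 = +€1017 million.

+€1017 million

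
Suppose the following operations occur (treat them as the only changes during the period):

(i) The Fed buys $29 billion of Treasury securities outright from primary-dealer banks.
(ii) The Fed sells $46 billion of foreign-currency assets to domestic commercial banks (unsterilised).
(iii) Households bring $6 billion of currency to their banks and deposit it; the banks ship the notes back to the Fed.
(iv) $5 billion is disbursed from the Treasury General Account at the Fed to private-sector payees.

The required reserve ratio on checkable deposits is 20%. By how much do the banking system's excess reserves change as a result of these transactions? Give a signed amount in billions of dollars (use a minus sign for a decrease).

-$8.2 billion

OMO purchase (from banks) $29 billion: reserves +$29B, deposits 0.
FX sale $46 billion: reserves −$46B, deposits 0.
Currency deposit $6 billion: reserves +$6B, deposits +$6B.
Government spending $5 billion: reserves +$5B, deposits +$5B.
Totals: Δreserves = −$6B, Δdeposits = +$11B.
Δrequired reserves = 20% × +$11B = +$2.2B.
Δexcess reserves = Δreserves − Δrequired = −$6B − (+$2.2B) = -$8.2 billion.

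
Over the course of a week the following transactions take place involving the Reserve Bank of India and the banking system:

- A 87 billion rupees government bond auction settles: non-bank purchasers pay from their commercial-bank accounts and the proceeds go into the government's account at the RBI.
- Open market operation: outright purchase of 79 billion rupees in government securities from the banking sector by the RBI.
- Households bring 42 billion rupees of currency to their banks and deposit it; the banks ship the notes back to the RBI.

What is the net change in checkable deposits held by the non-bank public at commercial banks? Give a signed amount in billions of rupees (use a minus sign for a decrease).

RBI balance sheet:
  Assets:      Securities +79B
  Liabilities: Bank reserves +34B, Currency in circulation −42B, Government deposits +87B
Commercial banking system:
  Assets:      Reserves at CB +34B, Securities −79B
  Liabilities: Checkable deposits −45B
So the change in checkable deposits held by the non-bank public at commercial banks is -45 billion.

-45 billion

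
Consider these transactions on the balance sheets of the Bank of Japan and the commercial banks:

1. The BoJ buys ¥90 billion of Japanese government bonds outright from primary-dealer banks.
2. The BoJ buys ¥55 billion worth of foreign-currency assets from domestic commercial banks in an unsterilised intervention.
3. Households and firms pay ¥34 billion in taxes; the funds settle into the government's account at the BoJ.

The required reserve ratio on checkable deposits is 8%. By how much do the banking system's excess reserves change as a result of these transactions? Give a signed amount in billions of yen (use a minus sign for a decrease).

OMO purchase (from banks) ¥90 billion: reserves +¥90B, deposits 0.
FX purchase ¥55 billion: reserves +¥55B, deposits 0.
Government account inflow ¥34 billion: reserves −¥34B, deposits −¥34B.
Totals: Δreserves = +¥111B, Δdeposits = −¥34B.
Δrequired reserves = 8% × −¥34B = −¥2.72B.
Δexcess reserves = Δreserves − Δrequired = +¥111B − (−¥2.72B) = +¥113.72 billion.

+¥113.72 billion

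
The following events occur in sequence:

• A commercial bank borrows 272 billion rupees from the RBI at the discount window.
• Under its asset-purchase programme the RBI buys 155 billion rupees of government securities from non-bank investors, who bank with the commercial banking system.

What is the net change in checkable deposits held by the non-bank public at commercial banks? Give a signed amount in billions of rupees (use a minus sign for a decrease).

+155 billion

RBI balance sheet:
  Assets:      Securities +155B, Loans to banks +272B
  Liabilities: Bank reserves +427B
Commercial banking system:
  Assets:      Reserves at CB +427B
  Liabilities: Checkable deposits +155B, Borrowings from CB +272B
So the change in checkable deposits held by the non-bank public at commercial banks is +155 billion.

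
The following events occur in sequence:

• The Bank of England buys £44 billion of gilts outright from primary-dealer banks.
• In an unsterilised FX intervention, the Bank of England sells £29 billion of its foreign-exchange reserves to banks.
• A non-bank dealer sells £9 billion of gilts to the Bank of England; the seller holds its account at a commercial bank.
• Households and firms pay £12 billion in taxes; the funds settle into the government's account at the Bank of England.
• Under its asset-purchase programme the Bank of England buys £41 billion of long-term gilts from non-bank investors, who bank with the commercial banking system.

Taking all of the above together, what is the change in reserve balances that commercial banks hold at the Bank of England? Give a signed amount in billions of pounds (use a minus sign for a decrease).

OMO purchase (from banks) £44 billion: the Bank of England pays by crediting reserve accounts → +£44B.
FX sale £29 billion: the buying banks pay out of their reserve balances → −£29B.
Asset purchase (from non-banks) £9 billion: the Bank of England pays by crediting reserve accounts → +£9B.
Government account inflow £12 billion: funds move from bank reserves into the government account → −£12B.
Asset purchase (from non-banks) £41 billion: the Bank of England pays by crediting reserve accounts → +£41B.
Net: 44 − 29 + 9 − 12 + 41 = +£53 billion.

+£53 billion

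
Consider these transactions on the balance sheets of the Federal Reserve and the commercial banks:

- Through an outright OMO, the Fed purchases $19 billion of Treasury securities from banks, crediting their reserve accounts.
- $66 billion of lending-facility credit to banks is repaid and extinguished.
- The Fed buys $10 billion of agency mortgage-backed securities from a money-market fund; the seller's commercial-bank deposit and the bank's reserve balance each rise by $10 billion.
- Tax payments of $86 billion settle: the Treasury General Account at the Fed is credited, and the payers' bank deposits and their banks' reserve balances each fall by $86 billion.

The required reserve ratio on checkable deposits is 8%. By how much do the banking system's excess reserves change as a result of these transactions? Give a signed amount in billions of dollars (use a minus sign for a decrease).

OMO purchase (from banks) $19 billion: reserves +$19B, deposits 0.
Discount-window repayment $66 billion: reserves −$66B, deposits 0.
Asset purchase (from non-banks) $10 billion: reserves +$10B, deposits +$10B.
Government account inflow $86 billion: reserves −$86B, deposits −$86B.
Totals: Δreserves = −$123B, Δdeposits = −$76B.
Δrequired reserves = 8% × −$76B = −$6.08B.
Δexcess reserves = Δreserves − Δrequired = −$123B − (−$6.08B) = -$116.92 billion.

-$116.92 billion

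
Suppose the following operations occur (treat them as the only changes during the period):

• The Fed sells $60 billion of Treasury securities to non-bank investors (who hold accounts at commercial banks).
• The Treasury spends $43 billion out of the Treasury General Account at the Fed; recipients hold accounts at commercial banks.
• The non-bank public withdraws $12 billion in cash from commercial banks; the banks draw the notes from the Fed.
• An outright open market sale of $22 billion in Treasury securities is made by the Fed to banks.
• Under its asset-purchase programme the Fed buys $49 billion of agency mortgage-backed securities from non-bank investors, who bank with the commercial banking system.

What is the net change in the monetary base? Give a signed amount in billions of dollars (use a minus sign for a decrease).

Fed balance sheet:
  Assets:      Securities −$33B
  Liabilities: Bank reserves −$2B, Currency in circulation +$12B, Government deposits −$43B
Commercial banking system:
  Assets:      Reserves at CB −$2B, Securities +$22B
  Liabilities: Checkable deposits +$20B
Monetary base = currency + reserves: +$12B + (−$2B) = +$10 billion.

+$10 billion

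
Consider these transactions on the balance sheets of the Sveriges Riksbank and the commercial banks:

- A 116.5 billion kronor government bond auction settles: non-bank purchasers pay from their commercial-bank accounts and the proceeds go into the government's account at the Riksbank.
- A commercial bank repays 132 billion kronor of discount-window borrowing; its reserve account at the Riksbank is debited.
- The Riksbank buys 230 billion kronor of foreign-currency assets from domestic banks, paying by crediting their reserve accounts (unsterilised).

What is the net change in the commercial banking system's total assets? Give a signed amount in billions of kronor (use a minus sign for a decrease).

Riksbank balance sheet:
  Assets:      Loans to banks −132B, Foreign assets +230B
  Liabilities: Bank reserves −18.5B, Government deposits +116.5B
Commercial banking system:
  Assets:      Reserves at CB −18.5B, Foreign assets −230B
  Liabilities: Checkable deposits −116.5B, Borrowings from CB −132B
Change in total bank assets = -248.5 billion.

-248.5 billion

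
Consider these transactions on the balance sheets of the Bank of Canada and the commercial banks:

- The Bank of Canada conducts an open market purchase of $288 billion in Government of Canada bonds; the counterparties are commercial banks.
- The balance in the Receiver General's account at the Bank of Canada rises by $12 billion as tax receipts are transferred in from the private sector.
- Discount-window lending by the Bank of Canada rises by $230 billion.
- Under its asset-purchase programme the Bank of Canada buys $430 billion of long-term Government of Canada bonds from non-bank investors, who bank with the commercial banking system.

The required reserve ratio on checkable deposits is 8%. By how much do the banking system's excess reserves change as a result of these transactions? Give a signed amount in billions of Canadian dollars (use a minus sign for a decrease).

+$902.56 billion

OMO purchase (from banks) $288 billion: reserves +$288B, deposits 0.
Government account inflow $12 billion: reserves −$12B, deposits −$12B.
Discount-window loan $230 billion: reserves +$230B, deposits 0.
Asset purchase (from non-banks) $430 billion: reserves +$430B, deposits +$430B.
Totals: Δreserves = +$936B, Δdeposits = +$418B.
Δrequired reserves = 8% × +$418B = +$33.44B.
Δexcess reserves = Δreserves − Δrequired = +$936B − (+$33.44B) = +$902.56 billion.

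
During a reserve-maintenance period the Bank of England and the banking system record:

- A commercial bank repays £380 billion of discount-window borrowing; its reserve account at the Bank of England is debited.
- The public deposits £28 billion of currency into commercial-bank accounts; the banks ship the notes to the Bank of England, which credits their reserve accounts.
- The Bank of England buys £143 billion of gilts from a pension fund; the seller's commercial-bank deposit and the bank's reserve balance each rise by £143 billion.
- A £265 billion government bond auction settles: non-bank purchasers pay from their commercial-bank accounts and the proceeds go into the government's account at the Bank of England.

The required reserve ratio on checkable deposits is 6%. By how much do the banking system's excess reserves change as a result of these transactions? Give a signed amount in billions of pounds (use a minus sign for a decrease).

-£468.36 billion

Discount-window repayment £380 billion: reserves −£380B, deposits 0.
Currency deposit £28 billion: reserves +£28B, deposits +£28B.
Asset purchase (from non-banks) £143 billion: reserves +£143B, deposits +£143B.
Government account inflow £265 billion: reserves −£265B, deposits −£265B.
Totals: Δreserves = −£474B, Δdeposits = −£94B.
Δrequired reserves = 6% × −£94B = −£5.64B.
Δexcess reserves = Δreserves − Δrequired = −£474B − (−£5.64B) = -£468.36 billion.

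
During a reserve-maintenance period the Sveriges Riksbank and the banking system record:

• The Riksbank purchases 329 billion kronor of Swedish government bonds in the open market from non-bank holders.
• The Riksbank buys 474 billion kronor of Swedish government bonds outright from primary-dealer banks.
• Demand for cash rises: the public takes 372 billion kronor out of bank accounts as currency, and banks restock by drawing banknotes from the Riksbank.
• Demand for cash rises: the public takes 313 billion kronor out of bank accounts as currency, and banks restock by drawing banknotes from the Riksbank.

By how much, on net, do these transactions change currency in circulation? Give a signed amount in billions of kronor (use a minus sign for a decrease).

Riksbank balance sheet:
  Assets:      Securities +803B
  Liabilities: Bank reserves +118B, Currency in circulation +685B
Commercial banking system:
  Assets:      Reserves at CB +118B, Securities −474B
  Liabilities: Checkable deposits −356B
So the change in currency in circulation is +685 billion.

+685 billion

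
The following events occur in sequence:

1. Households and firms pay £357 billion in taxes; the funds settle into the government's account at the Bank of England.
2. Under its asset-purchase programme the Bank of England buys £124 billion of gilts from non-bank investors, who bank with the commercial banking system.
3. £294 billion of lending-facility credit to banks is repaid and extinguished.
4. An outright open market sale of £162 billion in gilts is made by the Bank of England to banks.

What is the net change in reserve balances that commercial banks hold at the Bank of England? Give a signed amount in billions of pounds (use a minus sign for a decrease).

Government account inflow £357 billion: funds move from bank reserves into the government account → −£357B.
Asset purchase (from non-banks) £124 billion: the Bank of England pays by crediting reserve accounts → +£124B.
Discount-window repayment £294 billion: repayment is debited from reserves → −£294B.
OMO sale (to banks) £162 billion: the buying banks pay out of their reserve balances → −£162B.
Net: −357 + 124 − 294 − 162 = -£689 billion.

-£689 billion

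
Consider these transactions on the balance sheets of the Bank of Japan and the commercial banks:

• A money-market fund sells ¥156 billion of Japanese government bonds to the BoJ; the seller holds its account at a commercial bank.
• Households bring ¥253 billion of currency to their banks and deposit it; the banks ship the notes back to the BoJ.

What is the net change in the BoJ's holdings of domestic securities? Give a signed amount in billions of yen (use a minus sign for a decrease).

+¥156 billion

BoJ balance sheet:
  Assets:      Securities +¥156B
  Liabilities: Bank reserves +¥409B, Currency in circulation −¥253B
So the change in the BoJ's holdings of domestic securities is +¥156 billion.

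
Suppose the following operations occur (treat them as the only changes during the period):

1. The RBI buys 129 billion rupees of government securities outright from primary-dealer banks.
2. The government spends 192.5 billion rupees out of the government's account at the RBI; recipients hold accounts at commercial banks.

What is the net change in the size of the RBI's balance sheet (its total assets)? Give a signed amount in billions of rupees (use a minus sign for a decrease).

+129 billion

RBI balance sheet:
  Assets:      Securities +129B
  Liabilities: Bank reserves +321.5B, Government deposits −192.5B
Change in total RBI assets = +129 billion.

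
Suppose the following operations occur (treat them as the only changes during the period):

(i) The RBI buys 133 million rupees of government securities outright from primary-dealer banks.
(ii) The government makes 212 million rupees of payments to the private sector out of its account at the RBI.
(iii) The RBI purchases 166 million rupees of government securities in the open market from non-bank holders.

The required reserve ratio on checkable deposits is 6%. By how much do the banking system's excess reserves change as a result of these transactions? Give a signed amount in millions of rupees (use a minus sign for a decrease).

OMO purchase (from banks) 133 million rupees: reserves +133M, deposits 0.
Government spending 212 million rupees: reserves +212M, deposits +212M.
Asset purchase (from non-banks) 166 million rupees: reserves +166M, deposits +166M.
Totals: Δreserves = +511M, Δdeposits = +378M.
Δrequired reserves = 6% × +378M = +22.68M.
Δexcess reserves = Δreserves − Δrequired = +511M − (+22.68M) = +488.32 million.

+488.32 million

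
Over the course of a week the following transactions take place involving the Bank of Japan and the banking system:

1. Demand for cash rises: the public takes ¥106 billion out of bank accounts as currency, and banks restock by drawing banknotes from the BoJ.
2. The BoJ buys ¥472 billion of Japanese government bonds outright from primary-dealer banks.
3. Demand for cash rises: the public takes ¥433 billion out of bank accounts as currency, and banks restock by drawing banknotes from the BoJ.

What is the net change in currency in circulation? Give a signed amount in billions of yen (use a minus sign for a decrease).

BoJ balance sheet:
  Assets:      Securities +¥472B
  Liabilities: Bank reserves −¥67B, Currency in circulation +¥539B
So the change in currency in circulation is +¥539 billion.

+¥539 billion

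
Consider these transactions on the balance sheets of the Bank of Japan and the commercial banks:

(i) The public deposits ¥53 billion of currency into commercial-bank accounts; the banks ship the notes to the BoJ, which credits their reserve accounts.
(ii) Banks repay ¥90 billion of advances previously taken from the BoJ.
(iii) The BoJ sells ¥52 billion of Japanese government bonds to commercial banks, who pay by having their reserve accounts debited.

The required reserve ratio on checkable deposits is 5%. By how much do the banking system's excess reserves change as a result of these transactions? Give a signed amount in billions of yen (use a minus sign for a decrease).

Currency deposit ¥53 billion: reserves +¥53B, deposits +¥53B.
Discount-window repayment ¥90 billion: reserves −¥90B, deposits 0.
OMO sale (to banks) ¥52 billion: reserves −¥52B, deposits 0.
Totals: Δreserves = −¥89B, Δdeposits = +¥53B.
Δrequired reserves = 5% × +¥53B = +¥2.65B.
Δexcess reserves = Δreserves − Δrequired = −¥89B − (+¥2.65B) = -¥91.65 billion.

-¥91.65 billion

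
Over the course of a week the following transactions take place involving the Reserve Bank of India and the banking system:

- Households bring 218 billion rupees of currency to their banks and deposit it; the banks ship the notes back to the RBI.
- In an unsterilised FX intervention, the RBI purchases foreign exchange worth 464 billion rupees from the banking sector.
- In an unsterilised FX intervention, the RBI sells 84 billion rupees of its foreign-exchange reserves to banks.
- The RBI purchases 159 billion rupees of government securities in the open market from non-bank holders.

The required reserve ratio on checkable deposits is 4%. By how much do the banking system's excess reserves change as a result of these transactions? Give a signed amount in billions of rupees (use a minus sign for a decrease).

Currency deposit 218 billion rupees: reserves +218B, deposits +218B.
FX purchase 464 billion rupees: reserves +464B, deposits 0.
FX sale 84 billion rupees: reserves −84B, deposits 0.
Asset purchase (from non-banks) 159 billion rupees: reserves +159B, deposits +159B.
Totals: Δreserves = +757B, Δdeposits = +377B.
Δrequired reserves = 4% × +377B = +15.08B.
Δexcess reserves = Δreserves − Δrequired = +757B − (+15.08B) = +741.92 billion.

+741.92 billion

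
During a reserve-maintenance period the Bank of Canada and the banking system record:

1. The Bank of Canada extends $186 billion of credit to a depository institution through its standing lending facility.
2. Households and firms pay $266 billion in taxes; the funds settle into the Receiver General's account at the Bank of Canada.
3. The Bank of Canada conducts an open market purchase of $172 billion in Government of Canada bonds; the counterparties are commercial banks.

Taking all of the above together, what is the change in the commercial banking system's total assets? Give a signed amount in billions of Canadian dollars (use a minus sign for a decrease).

Discount-window loan $186 billion: bank balance sheets expand → +$186B.
Government account inflow $266 billion: bank balance sheets shrink → −$266B.
OMO purchase (from banks) $172 billion: just an asset swap on bank balance sheets → 0.
Net: 186 − 266 + 0 = -$80 billion.

-$80 billion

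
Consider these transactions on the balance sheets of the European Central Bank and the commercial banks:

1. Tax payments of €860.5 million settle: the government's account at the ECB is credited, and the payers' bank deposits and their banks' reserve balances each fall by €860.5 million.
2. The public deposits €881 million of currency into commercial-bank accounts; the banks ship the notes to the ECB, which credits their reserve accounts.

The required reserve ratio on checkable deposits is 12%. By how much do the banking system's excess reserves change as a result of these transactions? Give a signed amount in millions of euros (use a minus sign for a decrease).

Government account inflow €860.5 million: reserves −€860.5M, deposits −€860.5M.
Currency deposit €881 million: reserves +€881M, deposits +€881M.
Totals: Δreserves = +€20.5M, Δdeposits = +€20.5M.
Δrequired reserves = 12% × +€20.5M = +€2.46M.
Δexcess reserves = Δreserves − Δrequired = +€20.5M − (+€2.46M) = +€18.04 million.

+€18.04 million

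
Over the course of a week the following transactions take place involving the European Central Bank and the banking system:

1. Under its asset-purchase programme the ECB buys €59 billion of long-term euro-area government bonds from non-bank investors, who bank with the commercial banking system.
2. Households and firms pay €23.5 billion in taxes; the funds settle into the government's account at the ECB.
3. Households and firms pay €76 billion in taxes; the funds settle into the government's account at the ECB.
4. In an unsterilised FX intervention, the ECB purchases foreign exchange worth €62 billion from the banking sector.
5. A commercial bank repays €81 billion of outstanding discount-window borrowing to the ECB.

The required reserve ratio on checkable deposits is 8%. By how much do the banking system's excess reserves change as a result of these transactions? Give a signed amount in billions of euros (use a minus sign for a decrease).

Asset purchase (from non-banks) €59 billion: reserves +€59B, deposits +€59B.
Government account inflow €23.5 billion: reserves −€23.5B, deposits −€23.5B.
Government account inflow €76 billion: reserves −€76B, deposits −€76B.
FX purchase €62 billion: reserves +€62B, deposits 0.
Discount-window repayment €81 billion: reserves −€81B, deposits 0.
Totals: Δreserves = −€59.5B, Δdeposits = −€40.5B.
Δrequired reserves = 8% × −€40.5B = −€3.24B.
Δexcess reserves = Δreserves − Δrequired = −€59.5B − (−€3.24B) = -€56.26 billion.

-€56.26 billion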